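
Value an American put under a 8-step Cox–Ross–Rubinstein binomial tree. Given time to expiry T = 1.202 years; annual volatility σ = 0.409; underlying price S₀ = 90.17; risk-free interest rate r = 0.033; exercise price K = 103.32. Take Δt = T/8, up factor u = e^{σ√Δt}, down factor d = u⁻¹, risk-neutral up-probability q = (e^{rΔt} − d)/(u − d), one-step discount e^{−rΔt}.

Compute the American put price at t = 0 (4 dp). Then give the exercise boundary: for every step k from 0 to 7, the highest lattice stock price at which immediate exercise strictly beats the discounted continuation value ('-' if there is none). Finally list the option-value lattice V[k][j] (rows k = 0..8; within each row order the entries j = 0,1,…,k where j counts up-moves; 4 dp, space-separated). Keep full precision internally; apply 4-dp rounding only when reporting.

price = 22.8788
boundary = - - - 56.0411 47.8250 56.0411 65.6687 76.9503
tree:
22.8788
30.0726 15.2004
38.3346 21.2937 8.6530
47.2789 28.8910 13.1546 3.7889
55.4950 37.7611 19.4304 6.3849 0.9715
62.5065 47.2789 27.6803 10.5537 1.8634 0.0000
68.4901 55.4950 37.6513 16.9954 3.5742 0.0000 0.0000
73.5965 62.5065 47.2789 26.3697 6.8557 0.0000 0.0000 0.0000
77.9542 68.4901 55.4950 37.6513 13.1500 0.0000 0.0000 0.0000 0.0000

Δt=0.15025  u=1.17180  d=0.85339  q=0.47606  discount=0.99505
step 8 (expiry): payoffs max(K−S,0) = 77.9542 68.4901 55.4950 37.6513 13.1500 0.0000 0.0000 0.0000 0.0000
step 7: (k=7,j=0): S=29.7235, (K−S)⁺=73.5965, hold=73.0855 ⇒ V=73.5965 exercise | (k=7,j=1): S=40.8135, (K−S)⁺=62.5065, hold=61.9955 ⇒ V=62.5065 exercise | (k=7,j=2): S=56.0411, (K−S)⁺=47.2789, hold=46.7679 ⇒ V=47.2789 exercise | (k=7,j=3): S=76.9503, (K−S)⁺=26.3697, hold=25.8587 ⇒ V=26.3697 exercise | (k=7,j=4): S=105.6608, (K−S)⁺=0.0000, hold=6.8557 ⇒ V=6.8557 continue | (k=7,j=5): S=145.0832, (K−S)⁺=0.0000, hold=0.0000 ⇒ V=0.0000 continue | (k=7,j=6): S=199.2144, (K−S)⁺=0.0000, hold=0.0000 ⇒ V=0.0000 continue | (k=7,j=7): S=273.5421, (K−S)⁺=0.0000, hold=0.0000 ⇒ V=0.0000 continue  boundary S*=76.9503
step 6: (k=6,j=0): S=34.8299, (K−S)⁺=68.4901, hold=67.9791 ⇒ V=68.4901 exercise | (k=6,j=1): S=47.8250, (K−S)⁺=55.4950, hold=54.9840 ⇒ V=55.4950 exercise | (k=6,j=2): S=65.6687, (K−S)⁺=37.6513, hold=37.1403 ⇒ V=37.6513 exercise | (k=6,j=3): S=90.1700, (K−S)⁺=13.1500, hold=16.9954 ⇒ V=16.9954 continue | (k=6,j=4): S=123.8128, (K−S)⁺=0.0000, hold=3.5742 ⇒ V=3.5742 continue | (k=6,j=5): S=170.0079, (K−S)⁺=0.0000, hold=0.0000 ⇒ V=0.0000 continue | (k=6,j=6): S=233.4385, (K−S)⁺=0.0000, hold=0.0000 ⇒ V=0.0000 continue  boundary S*=65.6687
step 5: (k=5,j=0): S=40.8135, (K−S)⁺=62.5065, hold=61.9955 ⇒ V=62.5065 exercise | (k=5,j=1): S=56.0411, (K−S)⁺=47.2789, hold=46.7679 ⇒ V=47.2789 exercise | (k=5,j=2): S=76.9503, (K−S)⁺=26.3697, hold=27.6803 ⇒ V=27.6803 continue | (k=5,j=3): S=105.6608, (K−S)⁺=0.0000, hold=10.5537 ⇒ V=10.5537 continue | (k=5,j=4): S=145.0832, (K−S)⁺=0.0000, hold=1.8634 ⇒ V=1.8634 continue | (k=5,j=5): S=199.2144, (K−S)⁺=0.0000, hold=0.0000 ⇒ V=0.0000 continue  boundary S*=56.0411
step 4: (k=4,j=0): S=47.8250, (K−S)⁺=55.4950, hold=54.9840 ⇒ V=55.4950 exercise | (k=4,j=1): S=65.6687, (K−S)⁺=37.6513, hold=37.7611 ⇒ V=37.7611 continue | (k=4,j=2): S=90.1700, (K−S)⁺=13.1500, hold=19.4304 ⇒ V=19.4304 continue | (k=4,j=3): S=123.8128, (K−S)⁺=0.0000, hold=6.3849 ⇒ V=6.3849 continue | (k=4,j=4): S=170.0079, (K−S)⁺=0.0000, hold=0.9715 ⇒ V=0.9715 continue  boundary S*=47.8250
step 3: (k=3,j=0): S=56.0411, (K−S)⁺=47.2789, hold=46.8199 ⇒ V=47.2789 exercise | (k=3,j=1): S=76.9503, (K−S)⁺=26.3697, hold=28.8910 ⇒ V=28.8910 continue | (k=3,j=2): S=105.6608, (K−S)⁺=0.0000, hold=13.1546 ⇒ V=13.1546 continue | (k=3,j=3): S=145.0832, (K−S)⁺=0.0000, hold=3.7889 ⇒ V=3.7889 continue  boundary S*=56.0411
step 2: (k=2,j=0): S=65.6687, (K−S)⁺=37.6513, hold=38.3346 ⇒ V=38.3346 continue | (k=2,j=1): S=90.1700, (K−S)⁺=13.1500, hold=21.2937 ⇒ V=21.2937 continue | (k=2,j=2): S=123.8128, (K−S)⁺=0.0000, hold=8.6530 ⇒ V=8.6530 continue  boundary S*=-
step 1: (k=1,j=0): S=76.9503, (K−S)⁺=26.3697, hold=30.0726 ⇒ V=30.0726 continue | (k=1,j=1): S=105.6608, (K−S)⁺=0.0000, hold=15.2004 ⇒ V=15.2004 continue  boundary S*=-
step 0: (k=0,j=0): S=90.1700, (K−S)⁺=13.1500, hold=22.8788 ⇒ V=22.8788 continue  boundary S*=-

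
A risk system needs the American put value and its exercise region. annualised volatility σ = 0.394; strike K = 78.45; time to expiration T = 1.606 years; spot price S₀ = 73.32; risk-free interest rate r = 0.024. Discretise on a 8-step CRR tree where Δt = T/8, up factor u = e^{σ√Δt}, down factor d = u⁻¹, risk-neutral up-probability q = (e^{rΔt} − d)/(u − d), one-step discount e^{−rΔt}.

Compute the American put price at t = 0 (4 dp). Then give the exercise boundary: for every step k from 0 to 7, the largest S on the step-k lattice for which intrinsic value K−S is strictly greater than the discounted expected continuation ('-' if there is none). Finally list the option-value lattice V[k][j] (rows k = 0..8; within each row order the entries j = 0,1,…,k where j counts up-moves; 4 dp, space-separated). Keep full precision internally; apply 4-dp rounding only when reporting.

price = 16.3442
boundary = - - - 43.1739 36.1872 43.1739 51.5096 61.4548
tree:
16.3442
21.8057 10.3435
28.2160 14.7895 5.4280
35.2761 20.5317 8.4557 2.0640
42.2628 27.5024 12.8693 3.5575 0.3983
48.1189 35.2761 19.0047 6.0715 0.7545 0.0000
53.0274 42.2628 26.9404 10.2366 1.4294 0.0000 0.0000
57.1415 48.1189 35.2761 16.9952 2.7079 0.0000 0.0000 0.0000
60.5898 53.0274 42.2628 26.9404 5.1300 0.0000 0.0000 0.0000 0.0000

Δt=0.20075, u=1.19307, d=0.83817, q=0.46959, disc=e^(-rΔt)=0.99519
k=8 terminal: V=max(K-S,0) → 60.5898 53.0274 42.2628 26.9404 5.1300 0.0000 0.0000 0.0000 0.0000
k=7: j=0 S=21.3085 intr=57.1415 cont=56.7644 V=57.1415[EX]; j=1 S=30.3311 intr=48.1189 cont=47.7419 V=48.1189[EX]; j=2 S=43.1739 intr=35.2761 cont=34.8990 V=35.2761[EX]; j=3 S=61.4548 intr=16.9952 cont=16.6182 V=16.9952[EX]; j=4 S=87.4761 intr=0.0000 cont=2.7079 V=2.7079[hold]; j=5 S=124.5155 intr=0.0000 cont=0.0000 V=0.0000[hold]; j=6 S=177.2382 intr=0.0000 cont=0.0000 V=0.0000[hold]; j=7 S=252.2849 intr=0.0000 cont=0.0000 V=0.0000[hold]  S*(7)=61.4548
k=6: j=0 S=25.4226 intr=53.0274 cont=52.6503 V=53.0274[EX]; j=1 S=36.1872 intr=42.2628 cont=41.8858 V=42.2628[EX]; j=2 S=51.5096 intr=26.9404 cont=26.5633 V=26.9404[EX]; j=3 S=73.3200 intr=5.1300 cont=10.2366 V=10.2366[hold]; j=4 S=104.3654 intr=0.0000 cont=1.4294 V=1.4294[hold]; j=5 S=148.5561 intr=0.0000 cont=0.0000 V=0.0000[hold]; j=6 S=211.4581 intr=0.0000 cont=0.0000 V=0.0000[hold]  S*(6)=51.5096
k=5: j=0 S=30.3311 intr=48.1189 cont=47.7419 V=48.1189[EX]; j=1 S=43.1739 intr=35.2761 cont=34.8990 V=35.2761[EX]; j=2 S=61.4548 intr=16.9952 cont=19.0047 V=19.0047[hold]; j=3 S=87.4761 intr=0.0000 cont=6.0715 V=6.0715[hold]; j=4 S=124.5155 intr=0.0000 cont=0.7545 V=0.7545[hold]; j=5 S=177.2382 intr=0.0000 cont=0.0000 V=0.0000[hold]  S*(5)=43.1739
k=4: j=0 S=36.1872 intr=42.2628 cont=41.8858 V=42.2628[EX]; j=1 S=51.5096 intr=26.9404 cont=27.5024 V=27.5024[hold]; j=2 S=73.3200 intr=5.1300 cont=12.8693 V=12.8693[hold]; j=3 S=104.3654 intr=0.0000 cont=3.5575 V=3.5575[hold]; j=4 S=148.5561 intr=0.0000 cont=0.3983 V=0.3983[hold]  S*(4)=36.1872
k=3: j=0 S=43.1739 intr=35.2761 cont=35.1617 V=35.2761[EX]; j=1 S=61.4548 intr=16.9952 cont=20.5317 V=20.5317[hold]; j=2 S=87.4761 intr=0.0000 cont=8.4557 V=8.4557[hold]; j=3 S=124.5155 intr=0.0000 cont=2.0640 V=2.0640[hold]  S*(3)=43.1739
k=2: j=0 S=51.5096 intr=26.9404 cont=28.2160 V=28.2160[hold]; j=1 S=73.3200 intr=5.1300 cont=14.7895 V=14.7895[hold]; j=2 S=104.3654 intr=0.0000 cont=5.4280 V=5.4280[hold]  S*(2)=-
k=1: j=0 S=61.4548 intr=16.9952 cont=21.8057 V=21.8057[hold]; j=1 S=87.4761 intr=0.0000 cont=10.3435 V=10.3435[hold]  S*(1)=-
k=0: j=0 S=73.3200 intr=5.1300 cont=16.3442 V=16.3442[hold]  S*(0)=-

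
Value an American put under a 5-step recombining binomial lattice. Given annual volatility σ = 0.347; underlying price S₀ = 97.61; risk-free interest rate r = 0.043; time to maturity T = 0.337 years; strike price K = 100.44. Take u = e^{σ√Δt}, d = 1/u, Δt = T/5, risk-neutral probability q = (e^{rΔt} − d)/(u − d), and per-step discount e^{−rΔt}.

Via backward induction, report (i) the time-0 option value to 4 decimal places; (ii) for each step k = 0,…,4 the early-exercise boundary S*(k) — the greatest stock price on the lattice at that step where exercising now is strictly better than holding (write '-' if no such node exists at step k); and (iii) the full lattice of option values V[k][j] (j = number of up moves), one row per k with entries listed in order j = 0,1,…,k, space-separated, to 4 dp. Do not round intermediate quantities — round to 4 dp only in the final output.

price = 9.0408
boundary = - - - 74.4942 81.5166
tree:
9.0408
13.4473 4.5729
19.1788 7.6457 1.4470
25.9458 12.3484 2.8657 0.0000
32.3634 18.9234 5.6751 0.0000 0.0000
38.2280 25.9458 11.2389 0.0000 0.0000 0.0000

params: Δt=0.06740 u=1.09427 d=0.91385 q=0.49358 e^(-rΔt)=0.99711
t_5 payoffs: 38.2280 25.9458 11.2389 0.0000 0.0000 0.0000
t_4: node(4,0) S=68.0766 payoff=32.3634 vs cont=32.0727 → 32.3634 [stop]  node(4,1) S=81.5166 payoff=18.9234 vs cont=18.6327 → 18.9234 [stop]  node(4,2) S=97.6100 payoff=2.8300 vs cont=5.6751 → 5.6751 [wait]  node(4,3) S=116.8806 payoff=0.0000 vs cont=0.0000 → 0.0000 [wait]  node(4,4) S=139.9557 payoff=0.0000 vs cont=0.0000 → 0.0000 [wait]  ⇒ S*(4)=81.5166
t_3: node(3,0) S=74.4942 payoff=25.9458 vs cont=25.6552 → 25.9458 [stop]  node(3,1) S=89.2011 payoff=11.2389 vs cont=12.3484 → 12.3484 [wait]  node(3,2) S=106.8116 payoff=0.0000 vs cont=2.8657 → 2.8657 [wait]  node(3,3) S=127.8988 payoff=0.0000 vs cont=0.0000 → 0.0000 [wait]  ⇒ S*(3)=74.4942
t_2: node(2,0) S=81.5166 payoff=18.9234 vs cont=19.1788 → 19.1788 [wait]  node(2,1) S=97.6100 payoff=2.8300 vs cont=7.6457 → 7.6457 [wait]  node(2,2) S=116.8806 payoff=0.0000 vs cont=1.4470 → 1.4470 [wait]  ⇒ S*(2)=-
t_1: node(1,0) S=89.2011 payoff=11.2389 vs cont=13.4473 → 13.4473 [wait]  node(1,1) S=106.8116 payoff=0.0000 vs cont=4.5729 → 4.5729 [wait]  ⇒ S*(1)=-
t_0: node(0,0) S=97.6100 payoff=2.8300 vs cont=9.0408 → 9.0408 [wait]  ⇒ S*(0)=-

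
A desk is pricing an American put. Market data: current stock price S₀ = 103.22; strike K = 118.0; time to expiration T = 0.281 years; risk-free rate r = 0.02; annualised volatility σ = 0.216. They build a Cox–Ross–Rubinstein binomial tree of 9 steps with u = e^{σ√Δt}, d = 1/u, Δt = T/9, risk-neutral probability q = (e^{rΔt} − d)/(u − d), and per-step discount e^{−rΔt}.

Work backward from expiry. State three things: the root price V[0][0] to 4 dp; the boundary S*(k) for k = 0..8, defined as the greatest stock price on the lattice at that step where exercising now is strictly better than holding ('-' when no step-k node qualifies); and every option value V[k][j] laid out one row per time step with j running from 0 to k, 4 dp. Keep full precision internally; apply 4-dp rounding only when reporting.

Δt=0.03122, u=1.03890, d=0.96255, q=0.49864, disc=e^(-rΔt)=0.99938
k=9 terminal: V=max(K-S,0) → 44.7878 38.9805 32.7124 25.9472 18.6453 10.7643 2.2581 0.0000 0.0000 0.0000
k=8: j=0 S=76.0604 intr=41.9396 cont=41.8659 V=41.9396[EX]; j=1 S=82.0937 intr=35.9063 cont=35.8326 V=35.9063[EX]; j=2 S=88.6056 intr=29.3944 cont=29.3207 V=29.3944[EX]; j=3 S=95.6341 intr=22.3659 cont=22.2923 V=22.3659[EX]; j=4 S=103.2200 intr=14.7800 cont=14.7063 V=14.7800[EX]; j=5 S=111.4077 intr=6.5923 cont=6.5187 V=6.5923[EX]; j=6 S=120.2448 intr=0.0000 cont=1.1314 V=1.1314[hold]; j=7 S=129.7829 intr=0.0000 cont=0.0000 V=0.0000[hold]; j=8 S=140.0777 intr=0.0000 cont=0.0000 V=0.0000[hold]  S*(8)=111.4077
k=7: j=0 S=79.0195 intr=38.9805 cont=38.9068 V=38.9805[EX]; j=1 S=85.2876 intr=32.7124 cont=32.6388 V=32.7124[EX]; j=2 S=92.0528 intr=25.9472 cont=25.8735 V=25.9472[EX]; j=3 S=99.3547 intr=18.6453 cont=18.5717 V=18.6453[EX]; j=4 S=107.2357 intr=10.7643 cont=10.6906 V=10.7643[EX]; j=5 S=115.7419 intr=2.2581 cont=3.8669 V=3.8669[hold]; j=6 S=124.9229 intr=0.0000 cont=0.5669 V=0.5669[hold]; j=7 S=134.8321 intr=0.0000 cont=0.0000 V=0.0000[hold]  S*(7)=107.2357
k=6: j=0 S=82.0937 intr=35.9063 cont=35.8326 V=35.9063[EX]; j=1 S=88.6056 intr=29.3944 cont=29.3207 V=29.3944[EX]; j=2 S=95.6341 intr=22.3659 cont=22.2923 V=22.3659[EX]; j=3 S=103.2200 intr=14.7800 cont=14.7063 V=14.7800[EX]; j=4 S=111.4077 intr=6.5923 cont=7.3204 V=7.3204[hold]; j=5 S=120.2448 intr=0.0000 cont=2.2200 V=2.2200[hold]; j=6 S=129.7829 intr=0.0000 cont=0.2840 V=0.2840[hold]  S*(6)=103.2200
k=5: j=0 S=85.2876 intr=32.7124 cont=32.6388 V=32.7124[EX]; j=1 S=92.0528 intr=25.9472 cont=25.8735 V=25.9472[EX]; j=2 S=99.3547 intr=18.6453 cont=18.5717 V=18.6453[EX]; j=3 S=107.2357 intr=10.7643 cont=11.0534 V=11.0534[hold]; j=4 S=115.7419 intr=2.2581 cont=4.7741 V=4.7741[hold]; j=5 S=124.9229 intr=0.0000 cont=1.2539 V=1.2539[hold]  S*(5)=99.3547
k=4: j=0 S=88.6056 intr=29.3944 cont=29.3207 V=29.3944[EX]; j=1 S=95.6341 intr=22.3659 cont=22.2923 V=22.3659[EX]; j=2 S=103.2200 intr=14.7800 cont=14.8504 V=14.8504[hold]; j=3 S=111.4077 intr=6.5923 cont=7.9174 V=7.9174[hold]; j=4 S=120.2448 intr=0.0000 cont=3.0169 V=3.0169[hold]  S*(4)=95.6341
k=3: j=0 S=92.0528 intr=25.9472 cont=25.8735 V=25.9472[EX]; j=1 S=99.3547 intr=18.6453 cont=18.6068 V=18.6453[EX]; j=2 S=107.2357 intr=10.7643 cont=11.3862 V=11.3862[hold]; j=3 S=115.7419 intr=2.2581 cont=5.4704 V=5.4704[hold]  S*(3)=99.3547
k=2: j=0 S=95.6341 intr=22.3659 cont=22.2923 V=22.3659[EX]; j=1 S=103.2200 intr=14.7800 cont=15.0163 V=15.0163[hold]; j=2 S=111.4077 intr=6.5923 cont=8.4311 V=8.4311[hold]  S*(2)=95.6341
k=1: j=0 S=99.3547 intr=18.6453 cont=18.6894 V=18.6894[hold]; j=1 S=107.2357 intr=10.7643 cont=11.7253 V=11.7253[hold]  S*(1)=-
k=0: j=0 S=103.2200 intr=14.7800 cont=15.2073 V=15.2073[hold]  S*(0)=-

price = 15.2073
boundary = - - 95.6341 99.3547 95.6341 99.3547 103.2200 107.2357 111.4077
tree:
15.2073
18.6894 11.7253
22.3659 15.0163 8.4311
25.9472 18.6453 11.3862 5.4704
29.3944 22.3659 14.8504 7.9174 3.0169
32.7124 25.9472 18.6453 11.0534 4.7741 1.2539
35.9063 29.3944 22.3659 14.7800 7.3204 2.2200 0.2840
38.9805 32.7124 25.9472 18.6453 10.7643 3.8669 0.5669 0.0000
41.9396 35.9063 29.3944 22.3659 14.7800 6.5923 1.1314 0.0000 0.0000
44.7878 38.9805 32.7124 25.9472 18.6453 10.7643 2.2581 0.0000 0.0000 0.0000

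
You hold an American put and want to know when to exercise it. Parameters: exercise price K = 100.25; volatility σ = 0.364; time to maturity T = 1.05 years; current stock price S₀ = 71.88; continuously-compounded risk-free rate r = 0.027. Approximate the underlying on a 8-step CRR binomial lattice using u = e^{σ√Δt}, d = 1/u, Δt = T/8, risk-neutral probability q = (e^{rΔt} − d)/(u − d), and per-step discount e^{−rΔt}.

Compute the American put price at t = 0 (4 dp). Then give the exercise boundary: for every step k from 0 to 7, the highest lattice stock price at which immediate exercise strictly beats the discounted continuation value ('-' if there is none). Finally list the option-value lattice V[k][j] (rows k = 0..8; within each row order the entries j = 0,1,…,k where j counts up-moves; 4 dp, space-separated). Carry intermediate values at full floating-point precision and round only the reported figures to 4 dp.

Δt=0.13125, u=1.14096, d=0.87645, q=0.48050, disc=e^(-rΔt)=0.99646
k=8 terminal: V=max(K-S,0) → 75.2212 67.6677 57.8346 45.0339 28.3700 6.6771 0.0000 0.0000 0.0000
k=7: j=0 S=28.5569 intr=71.6931 cont=71.3385 V=71.6931[EX]; j=1 S=37.1751 intr=63.0749 cont=62.7202 V=63.0749[EX]; j=2 S=48.3944 intr=51.8556 cont=51.5010 V=51.8556[EX]; j=3 S=62.9995 intr=37.2505 cont=36.8959 V=37.2505[EX]; j=4 S=82.0123 intr=18.2377 cont=17.8830 V=18.2377[EX]; j=5 S=106.7631 intr=0.0000 cont=3.4565 V=3.4565[hold]; j=6 S=138.9836 intr=0.0000 cont=0.0000 V=0.0000[hold]; j=7 S=180.9279 intr=0.0000 cont=0.0000 V=0.0000[hold]  S*(7)=82.0123
k=6: j=0 S=32.5823 intr=67.6677 cont=67.3131 V=67.6677[EX]; j=1 S=42.4154 intr=57.8346 cont=57.4799 V=57.8346[EX]; j=2 S=55.2161 intr=45.0339 cont=44.6792 V=45.0339[EX]; j=3 S=71.8800 intr=28.3700 cont=28.0154 V=28.3700[EX]; j=4 S=93.5729 intr=6.6771 cont=11.0959 V=11.0959[hold]; j=5 S=121.8126 intr=0.0000 cont=1.7893 V=1.7893[hold]; j=6 S=158.5749 intr=0.0000 cont=0.0000 V=0.0000[hold]  S*(6)=71.8800
k=5: j=0 S=37.1751 intr=63.0749 cont=62.7202 V=63.0749[EX]; j=1 S=48.3944 intr=51.8556 cont=51.5010 V=51.8556[EX]; j=2 S=62.9995 intr=37.2505 cont=36.8959 V=37.2505[EX]; j=3 S=82.0123 intr=18.2377 cont=19.9988 V=19.9988[hold]; j=4 S=106.7631 intr=0.0000 cont=6.6006 V=6.6006[hold]; j=5 S=138.9836 intr=0.0000 cont=0.9262 V=0.9262[hold]  S*(5)=62.9995
k=4: j=0 S=42.4154 intr=57.8346 cont=57.4799 V=57.8346[EX]; j=1 S=55.2161 intr=45.0339 cont=44.6792 V=45.0339[EX]; j=2 S=71.8800 intr=28.3700 cont=28.8586 V=28.8586[hold]; j=3 S=93.5729 intr=6.6771 cont=13.5130 V=13.5130[hold]; j=4 S=121.8126 intr=0.0000 cont=3.8604 V=3.8604[hold]  S*(4)=55.2161
k=3: j=0 S=48.3944 intr=51.8556 cont=51.5010 V=51.8556[EX]; j=1 S=62.9995 intr=37.2505 cont=37.1298 V=37.2505[EX]; j=2 S=82.0123 intr=18.2377 cont=21.4090 V=21.4090[hold]; j=3 S=106.7631 intr=0.0000 cont=8.8435 V=8.8435[hold]  S*(3)=62.9995
k=2: j=0 S=55.2161 intr=45.0339 cont=44.6792 V=45.0339[EX]; j=1 S=71.8800 intr=28.3700 cont=29.5338 V=29.5338[hold]; j=2 S=93.5729 intr=6.6771 cont=15.3169 V=15.3169[hold]  S*(2)=55.2161
k=1: j=0 S=62.9995 intr=37.2505 cont=37.4531 V=37.4531[hold]; j=1 S=82.0123 intr=18.2377 cont=22.6223 V=22.6223[hold]  S*(1)=-
k=0: j=0 S=71.8800 intr=28.3700 cont=30.2196 V=30.2196[hold]  S*(0)=-

price = 30.2196
boundary = - - 55.2161 62.9995 55.2161 62.9995 71.8800 82.0123
tree:
30.2196
37.4531 22.6223
45.0339 29.5338 15.3169
51.8556 37.2505 21.4090 8.8435
57.8346 45.0339 28.8586 13.5130 3.8604
63.0749 51.8556 37.2505 19.9988 6.6006 0.9262
67.6677 57.8346 45.0339 28.3700 11.0959 1.7893 0.0000
71.6931 63.0749 51.8556 37.2505 18.2377 3.4565 0.0000 0.0000
75.2212 67.6677 57.8346 45.0339 28.3700 6.6771 0.0000 0.0000 0.0000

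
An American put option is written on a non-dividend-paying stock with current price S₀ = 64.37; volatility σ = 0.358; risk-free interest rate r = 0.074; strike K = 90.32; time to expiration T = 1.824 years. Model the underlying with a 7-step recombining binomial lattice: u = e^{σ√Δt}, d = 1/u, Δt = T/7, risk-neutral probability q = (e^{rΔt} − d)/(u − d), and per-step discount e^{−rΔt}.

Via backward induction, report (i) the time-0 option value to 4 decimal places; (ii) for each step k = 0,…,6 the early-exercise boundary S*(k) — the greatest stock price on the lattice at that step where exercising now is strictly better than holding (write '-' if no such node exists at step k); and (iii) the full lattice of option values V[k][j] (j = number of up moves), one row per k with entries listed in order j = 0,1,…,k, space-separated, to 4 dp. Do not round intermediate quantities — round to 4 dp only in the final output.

price = 26.7143
boundary = - 53.6189 44.6635 53.6189 64.3700 53.6189 64.3700
tree:
26.7143
36.7011 18.0444
45.6565 26.2256 10.7947
53.1162 36.7011 17.0626 5.1242
59.3300 45.6565 25.9500 9.0896 1.4713
64.5059 53.1162 36.7011 15.6753 3.0451 0.0000
68.8174 59.3300 45.6565 25.9500 6.3022 0.0000 0.0000
72.4087 64.5059 53.1162 36.7011 13.0433 0.0000 0.0000 0.0000

Δt=0.26057  u=1.20051  d=0.83298  q=0.50741  discount=0.98090
step 7 (expiry): payoffs max(K−S,0) = 72.4087 64.5059 53.1162 36.7011 13.0433 0.0000 0.0000 0.0000
step 6: (k=6,j=0): S=21.5026, (K−S)⁺=68.8174, hold=67.0925 ⇒ V=68.8174 exercise | (k=6,j=1): S=30.9900, (K−S)⁺=59.3300, hold=57.6051 ⇒ V=59.3300 exercise | (k=6,j=2): S=44.6635, (K−S)⁺=45.6565, hold=43.9316 ⇒ V=45.6565 exercise | (k=6,j=3): S=64.3700, (K−S)⁺=25.9500, hold=24.2251 ⇒ V=25.9500 exercise | (k=6,j=4): S=92.7714, (K−S)⁺=0.0000, hold=6.3022 ⇒ V=6.3022 continue | (k=6,j=5): S=133.7041, (K−S)⁺=0.0000, hold=0.0000 ⇒ V=0.0000 continue | (k=6,j=6): S=192.6972, (K−S)⁺=0.0000, hold=0.0000 ⇒ V=0.0000 continue  boundary S*=64.3700
step 5: (k=5,j=0): S=25.8141, (K−S)⁺=64.5059, hold=62.7810 ⇒ V=64.5059 exercise | (k=5,j=1): S=37.2038, (K−S)⁺=53.1162, hold=51.3913 ⇒ V=53.1162 exercise | (k=5,j=2): S=53.6189, (K−S)⁺=36.7011, hold=34.9762 ⇒ V=36.7011 exercise | (k=5,j=3): S=77.2767, (K−S)⁺=13.0433, hold=15.6753 ⇒ V=15.6753 continue | (k=5,j=4): S=111.3729, (K−S)⁺=0.0000, hold=3.0451 ⇒ V=3.0451 continue | (k=5,j=5): S=160.5129, (K−S)⁺=0.0000, hold=0.0000 ⇒ V=0.0000 continue  boundary S*=53.6189
step 4: (k=4,j=0): S=30.9900, (K−S)⁺=59.3300, hold=57.6051 ⇒ V=59.3300 exercise | (k=4,j=1): S=44.6635, (K−S)⁺=45.6565, hold=43.9316 ⇒ V=45.6565 exercise | (k=4,j=2): S=64.3700, (K−S)⁺=25.9500, hold=25.5351 ⇒ V=25.9500 exercise | (k=4,j=3): S=92.7714, (K−S)⁺=0.0000, hold=9.0896 ⇒ V=9.0896 continue | (k=4,j=4): S=133.7041, (K−S)⁺=0.0000, hold=1.4713 ⇒ V=1.4713 continue  boundary S*=64.3700
step 3: (k=3,j=0): S=37.2038, (K−S)⁺=53.1162, hold=51.3913 ⇒ V=53.1162 exercise | (k=3,j=1): S=53.6189, (K−S)⁺=36.7011, hold=34.9762 ⇒ V=36.7011 exercise | (k=3,j=2): S=77.2767, (K−S)⁺=13.0433, hold=17.0626 ⇒ V=17.0626 continue | (k=3,j=3): S=111.3729, (K−S)⁺=0.0000, hold=5.1242 ⇒ V=5.1242 continue  boundary S*=53.6189
step 2: (k=2,j=0): S=44.6635, (K−S)⁺=45.6565, hold=43.9316 ⇒ V=45.6565 exercise | (k=2,j=1): S=64.3700, (K−S)⁺=25.9500, hold=26.2256 ⇒ V=26.2256 continue | (k=2,j=2): S=92.7714, (K−S)⁺=0.0000, hold=10.7947 ⇒ V=10.7947 continue  boundary S*=44.6635
step 1: (k=1,j=0): S=53.6189, (K−S)⁺=36.7011, hold=35.1134 ⇒ V=36.7011 exercise | (k=1,j=1): S=77.2767, (K−S)⁺=13.0433, hold=18.0444 ⇒ V=18.0444 continue  boundary S*=53.6189
step 0: (k=0,j=0): S=64.3700, (K−S)⁺=25.9500, hold=26.7143 ⇒ V=26.7143 continue  boundary S*=-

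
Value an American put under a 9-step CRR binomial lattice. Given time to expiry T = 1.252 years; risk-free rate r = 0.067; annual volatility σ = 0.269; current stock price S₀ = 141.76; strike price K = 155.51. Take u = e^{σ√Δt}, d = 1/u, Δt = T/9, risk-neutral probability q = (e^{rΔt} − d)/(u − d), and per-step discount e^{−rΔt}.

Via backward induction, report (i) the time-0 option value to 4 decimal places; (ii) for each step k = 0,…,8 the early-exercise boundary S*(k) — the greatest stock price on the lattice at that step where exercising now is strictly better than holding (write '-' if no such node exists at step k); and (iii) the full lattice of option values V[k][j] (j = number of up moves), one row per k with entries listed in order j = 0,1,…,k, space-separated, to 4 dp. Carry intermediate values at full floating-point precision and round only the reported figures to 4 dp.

params: Δt=0.13911 u=1.10554 d=0.90454 q=0.52153 e^(-rΔt)=0.99072
t_9 payoffs: 98.0459 85.2768 69.6702 50.5957 27.2826 0.0000 0.0000 0.0000 0.0000 0.0000
t_8: node(8,0) S=63.5287 payoff=91.9813 vs cont=90.5387 → 91.9813 [stop]  node(8,1) S=77.6454 payoff=77.8646 vs cont=76.4219 → 77.8646 [stop]  node(8,2) S=94.8990 payoff=60.6110 vs cont=59.1683 → 60.6110 [stop]  node(8,3) S=115.9866 payoff=39.5234 vs cont=38.0807 → 39.5234 [stop]  node(8,4) S=141.7600 payoff=13.7500 vs cont=12.9329 → 13.7500 [stop]  node(8,5) S=173.2606 payoff=0.0000 vs cont=0.0000 → 0.0000 [wait]  node(8,6) S=211.7609 payoff=0.0000 vs cont=0.0000 → 0.0000 [wait]  node(8,7) S=258.8164 payoff=0.0000 vs cont=0.0000 → 0.0000 [wait]  node(8,8) S=316.3281 payoff=0.0000 vs cont=0.0000 → 0.0000 [wait]  ⇒ S*(8)=141.7600
t_7: node(7,0) S=70.2332 payoff=85.2768 vs cont=83.8341 → 85.2768 [stop]  node(7,1) S=85.8398 payoff=69.6702 vs cont=68.2275 → 69.6702 [stop]  node(7,2) S=104.9143 payoff=50.5957 vs cont=49.1530 → 50.5957 [stop]  node(7,3) S=128.2274 payoff=27.2826 vs cont=25.8400 → 27.2826 [stop]  node(7,4) S=156.7208 payoff=0.0000 vs cont=6.5180 → 6.5180 [wait]  node(7,5) S=191.5458 payoff=0.0000 vs cont=0.0000 → 0.0000 [wait]  node(7,6) S=234.1093 payoff=0.0000 vs cont=0.0000 → 0.0000 [wait]  node(7,7) S=286.1309 payoff=0.0000 vs cont=0.0000 → 0.0000 [wait]  ⇒ S*(7)=128.2274
t_6: node(6,0) S=77.6454 payoff=77.8646 vs cont=76.4219 → 77.8646 [stop]  node(6,1) S=94.8990 payoff=60.6110 vs cont=59.1683 → 60.6110 [stop]  node(6,2) S=115.9866 payoff=39.5234 vs cont=38.0807 → 39.5234 [stop]  node(6,3) S=141.7600 payoff=13.7500 vs cont=16.3007 → 16.3007 [wait]  node(6,4) S=173.2606 payoff=0.0000 vs cont=3.0898 → 3.0898 [wait]  node(6,5) S=211.7609 payoff=0.0000 vs cont=0.0000 → 0.0000 [wait]  node(6,6) S=258.8164 payoff=0.0000 vs cont=0.0000 → 0.0000 [wait]  ⇒ S*(6)=115.9866
t_5: node(5,0) S=85.8398 payoff=69.6702 vs cont=68.2275 → 69.6702 [stop]  node(5,1) S=104.9143 payoff=50.5957 vs cont=49.1530 → 50.5957 [stop]  node(5,2) S=128.2274 payoff=27.2826 vs cont=27.1579 → 27.2826 [stop]  node(5,3) S=156.7208 payoff=0.0000 vs cont=9.3235 → 9.3235 [wait]  node(5,4) S=191.5458 payoff=0.0000 vs cont=1.4647 → 1.4647 [wait]  node(5,5) S=234.1093 payoff=0.0000 vs cont=0.0000 → 0.0000 [wait]  ⇒ S*(5)=128.2274
t_4: node(4,0) S=94.8990 payoff=60.6110 vs cont=59.1683 → 60.6110 [stop]  node(4,1) S=115.9866 payoff=39.5234 vs cont=38.0807 → 39.5234 [stop]  node(4,2) S=141.7600 payoff=13.7500 vs cont=17.7503 → 17.7503 [wait]  node(4,3) S=173.2606 payoff=0.0000 vs cont=5.1765 → 5.1765 [wait]  node(4,4) S=211.7609 payoff=0.0000 vs cont=0.6943 → 0.6943 [wait]  ⇒ S*(4)=115.9866
t_3: node(3,0) S=104.9143 payoff=50.5957 vs cont=49.1530 → 50.5957 [stop]  node(3,1) S=128.2274 payoff=27.2826 vs cont=27.9069 → 27.9069 [wait]  node(3,2) S=156.7208 payoff=0.0000 vs cont=11.0889 → 11.0889 [wait]  node(3,3) S=191.5458 payoff=0.0000 vs cont=2.8126 → 2.8126 [wait]  ⇒ S*(3)=104.9143
t_2: node(2,0) S=115.9866 payoff=39.5234 vs cont=38.4033 → 39.5234 [stop]  node(2,1) S=141.7600 payoff=13.7500 vs cont=18.9583 → 18.9583 [wait]  node(2,2) S=173.2606 payoff=0.0000 vs cont=6.7097 → 6.7097 [wait]  ⇒ S*(2)=115.9866
t_1: node(1,0) S=128.2274 payoff=27.2826 vs cont=28.5310 → 28.5310 [wait]  node(1,1) S=156.7208 payoff=0.0000 vs cont=12.4537 → 12.4537 [wait]  ⇒ S*(1)=-
t_0: node(0,0) S=141.7600 payoff=13.7500 vs cont=19.9594 → 19.9594 [wait]  ⇒ S*(0)=-

price = 19.9594
boundary = - - 115.9866 104.9143 115.9866 128.2274 115.9866 128.2274 141.7600
tree:
19.9594
28.5310 12.4537
39.5234 18.9583 6.7097
50.5957 27.9069 11.0889 2.8126
60.6110 39.5234 17.7503 5.1765 0.6943
69.6702 50.5957 27.2826 9.3235 1.4647 0.0000
77.8646 60.6110 39.5234 16.3007 3.0898 0.0000 0.0000
85.2768 69.6702 50.5957 27.2826 6.5180 0.0000 0.0000 0.0000
91.9813 77.8646 60.6110 39.5234 13.7500 0.0000 0.0000 0.0000 0.0000
98.0459 85.2768 69.6702 50.5957 27.2826 0.0000 0.0000 0.0000 0.0000 0.0000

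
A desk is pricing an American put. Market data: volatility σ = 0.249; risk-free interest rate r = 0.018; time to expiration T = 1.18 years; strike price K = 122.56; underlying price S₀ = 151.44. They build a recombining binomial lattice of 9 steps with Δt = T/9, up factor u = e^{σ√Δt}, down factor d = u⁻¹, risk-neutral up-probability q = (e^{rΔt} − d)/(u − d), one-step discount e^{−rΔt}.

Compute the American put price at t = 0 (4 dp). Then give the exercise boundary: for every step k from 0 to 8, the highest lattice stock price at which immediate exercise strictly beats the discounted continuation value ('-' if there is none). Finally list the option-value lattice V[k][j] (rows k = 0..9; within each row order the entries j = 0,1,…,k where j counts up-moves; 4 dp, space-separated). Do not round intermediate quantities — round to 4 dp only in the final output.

Δt=0.13111  u=1.09435  d=0.91378  q=0.49056  discount=0.99764
step 9 (expiry): payoffs max(K−S,0) = 55.2883 41.9952 26.0753 7.0097 0.0000 0.0000 0.0000 0.0000 0.0000 0.0000
step 8: (k=8,j=0): S=73.6188, (K−S)⁺=48.9412, hold=48.6523 ⇒ V=48.9412 exercise | (k=8,j=1): S=88.1661, (K−S)⁺=34.3939, hold=34.1050 ⇒ V=34.3939 exercise | (k=8,j=2): S=105.5880, (K−S)⁺=16.9720, hold=16.6831 ⇒ V=16.9720 exercise | (k=8,j=3): S=126.4526, (K−S)⁺=0.0000, hold=3.5626 ⇒ V=3.5626 continue | (k=8,j=4): S=151.4400, (K−S)⁺=0.0000, hold=0.0000 ⇒ V=0.0000 continue | (k=8,j=5): S=181.3650, (K−S)⁺=0.0000, hold=0.0000 ⇒ V=0.0000 continue | (k=8,j=6): S=217.2033, (K−S)⁺=0.0000, hold=0.0000 ⇒ V=0.0000 continue | (k=8,j=7): S=260.1234, (K−S)⁺=0.0000, hold=0.0000 ⇒ V=0.0000 continue | (k=8,j=8): S=311.5245, (K−S)⁺=0.0000, hold=0.0000 ⇒ V=0.0000 continue  boundary S*=105.5880
step 7: (k=7,j=0): S=80.5648, (K−S)⁺=41.9952, hold=41.7063 ⇒ V=41.9952 exercise | (k=7,j=1): S=96.4847, (K−S)⁺=26.0753, hold=25.7864 ⇒ V=26.0753 exercise | (k=7,j=2): S=115.5503, (K−S)⁺=7.0097, hold=10.3693 ⇒ V=10.3693 continue | (k=7,j=3): S=138.3834, (K−S)⁺=0.0000, hold=1.8106 ⇒ V=1.8106 continue | (k=7,j=4): S=165.7284, (K−S)⁺=0.0000, hold=0.0000 ⇒ V=0.0000 continue | (k=7,j=5): S=198.4769, (K−S)⁺=0.0000, hold=0.0000 ⇒ V=0.0000 continue | (k=7,j=6): S=237.6966, (K−S)⁺=0.0000, hold=0.0000 ⇒ V=0.0000 continue | (k=7,j=7): S=284.6661, (K−S)⁺=0.0000, hold=0.0000 ⇒ V=0.0000 continue  boundary S*=96.4847
step 6: (k=6,j=0): S=88.1661, (K−S)⁺=34.3939, hold=34.1050 ⇒ V=34.3939 exercise | (k=6,j=1): S=105.5880, (K−S)⁺=16.9720, hold=18.3273 ⇒ V=18.3273 continue | (k=6,j=2): S=126.4526, (K−S)⁺=0.0000, hold=6.1562 ⇒ V=6.1562 continue | (k=6,j=3): S=151.4400, (K−S)⁺=0.0000, hold=0.9202 ⇒ V=0.9202 continue | (k=6,j=4): S=181.3650, (K−S)⁺=0.0000, hold=0.0000 ⇒ V=0.0000 continue | (k=6,j=5): S=217.2033, (K−S)⁺=0.0000, hold=0.0000 ⇒ V=0.0000 continue | (k=6,j=6): S=260.1234, (K−S)⁺=0.0000, hold=0.0000 ⇒ V=0.0000 continue  boundary S*=88.1661
step 5: (k=5,j=0): S=96.4847, (K−S)⁺=26.0753, hold=26.4497 ⇒ V=26.4497 continue | (k=5,j=1): S=115.5503, (K−S)⁺=7.0097, hold=12.3275 ⇒ V=12.3275 continue | (k=5,j=2): S=138.3834, (K−S)⁺=0.0000, hold=3.5792 ⇒ V=3.5792 continue | (k=5,j=3): S=165.7284, (K−S)⁺=0.0000, hold=0.4677 ⇒ V=0.4677 continue | (k=5,j=4): S=198.4769, (K−S)⁺=0.0000, hold=0.0000 ⇒ V=0.0000 continue | (k=5,j=5): S=237.6966, (K−S)⁺=0.0000, hold=0.0000 ⇒ V=0.0000 continue  boundary S*=-
step 4: (k=4,j=0): S=105.5880, (K−S)⁺=16.9720, hold=19.4759 ⇒ V=19.4759 continue | (k=4,j=1): S=126.4526, (K−S)⁺=0.0000, hold=8.0170 ⇒ V=8.0170 continue | (k=4,j=2): S=151.4400, (K−S)⁺=0.0000, hold=2.0480 ⇒ V=2.0480 continue | (k=4,j=3): S=181.3650, (K−S)⁺=0.0000, hold=0.2377 ⇒ V=0.2377 continue | (k=4,j=4): S=217.2033, (K−S)⁺=0.0000, hold=0.0000 ⇒ V=0.0000 continue  boundary S*=-
step 3: (k=3,j=0): S=115.5503, (K−S)⁺=7.0097, hold=13.8220 ⇒ V=13.8220 continue | (k=3,j=1): S=138.3834, (K−S)⁺=0.0000, hold=5.0768 ⇒ V=5.0768 continue | (k=3,j=2): S=165.7284, (K−S)⁺=0.0000, hold=1.1572 ⇒ V=1.1572 continue | (k=3,j=3): S=198.4769, (K−S)⁺=0.0000, hold=0.1208 ⇒ V=0.1208 continue  boundary S*=-
step 2: (k=2,j=0): S=126.4526, (K−S)⁺=0.0000, hold=9.5095 ⇒ V=9.5095 continue | (k=2,j=1): S=151.4400, (K−S)⁺=0.0000, hold=3.1466 ⇒ V=3.1466 continue | (k=2,j=2): S=181.3650, (K−S)⁺=0.0000, hold=0.6473 ⇒ V=0.6473 continue  boundary S*=-
step 1: (k=1,j=0): S=138.3834, (K−S)⁺=0.0000, hold=6.3730 ⇒ V=6.3730 continue | (k=1,j=1): S=165.7284, (K−S)⁺=0.0000, hold=1.9160 ⇒ V=1.9160 continue  boundary S*=-
step 0: (k=0,j=0): S=151.4400, (K−S)⁺=0.0000, hold=4.1767 ⇒ V=4.1767 continue  boundary S*=-

price = 4.1767
boundary = - - - - - - 88.1661 96.4847 105.5880
tree:
4.1767
6.3730 1.9160
9.5095 3.1466 0.6473
13.8220 5.0768 1.1572 0.1208
19.4759 8.0170 2.0480 0.2377 0.0000
26.4497 12.3275 3.5792 0.4677 0.0000 0.0000
34.3939 18.3273 6.1562 0.9202 0.0000 0.0000 0.0000
41.9952 26.0753 10.3693 1.8106 0.0000 0.0000 0.0000 0.0000
48.9412 34.3939 16.9720 3.5626 0.0000 0.0000 0.0000 0.0000 0.0000
55.2883 41.9952 26.0753 7.0097 0.0000 0.0000 0.0000 0.0000 0.0000 0.0000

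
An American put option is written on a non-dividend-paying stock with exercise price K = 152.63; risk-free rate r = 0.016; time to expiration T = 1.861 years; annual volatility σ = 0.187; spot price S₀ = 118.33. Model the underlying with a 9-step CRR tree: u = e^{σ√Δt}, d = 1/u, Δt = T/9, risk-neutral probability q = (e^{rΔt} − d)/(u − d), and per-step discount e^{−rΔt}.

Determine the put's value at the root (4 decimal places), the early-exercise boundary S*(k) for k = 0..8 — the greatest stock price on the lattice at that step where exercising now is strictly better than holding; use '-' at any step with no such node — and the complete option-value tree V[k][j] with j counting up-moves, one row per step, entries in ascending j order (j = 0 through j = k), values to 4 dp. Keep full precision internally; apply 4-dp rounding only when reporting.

Δt=0.20678, u=1.08875, d=0.91848, q=0.49822, disc=e^(-rΔt)=0.99670
k=9 terminal: V=max(K-S,0) → 97.5840 87.3792 75.2826 60.9435 43.9462 23.7977 0.0000 0.0000 0.0000 0.0000
k=8: j=0 S=59.9316 intr=92.6984 cont=92.1943 V=92.6984[EX]; j=1 S=71.0421 intr=81.5879 cont=81.0838 V=81.5879[EX]; j=2 S=84.2123 intr=68.4177 cont=67.9136 V=68.4177[EX]; j=3 S=99.8240 intr=52.8060 cont=52.3018 V=52.8060[EX]; j=4 S=118.3300 intr=34.3000 cont=33.7959 V=34.3000[EX]; j=5 S=140.2667 intr=12.3633 cont=11.9019 V=12.3633[EX]; j=6 S=166.2702 intr=0.0000 cont=0.0000 V=0.0000[hold]; j=7 S=197.0943 intr=0.0000 cont=0.0000 V=0.0000[hold]; j=8 S=233.6328 intr=0.0000 cont=0.0000 V=0.0000[hold]  S*(8)=140.2667
k=7: j=0 S=65.2508 intr=87.3792 cont=86.8751 V=87.3792[EX]; j=1 S=77.3474 intr=75.2826 cont=74.7785 V=75.2826[EX]; j=2 S=91.6865 intr=60.9435 cont=60.4394 V=60.9435[EX]; j=3 S=108.6838 intr=43.9462 cont=43.4420 V=43.9462[EX]; j=4 S=128.8323 intr=23.7977 cont=23.2936 V=23.7977[EX]; j=5 S=152.7160 intr=0.0000 cont=6.1832 V=6.1832[hold]; j=6 S=181.0274 intr=0.0000 cont=0.0000 V=0.0000[hold]; j=7 S=214.5873 intr=0.0000 cont=0.0000 V=0.0000[hold]  S*(7)=128.8323
k=6: j=0 S=71.0421 intr=81.5879 cont=81.0838 V=81.5879[EX]; j=1 S=84.2123 intr=68.4177 cont=67.9136 V=68.4177[EX]; j=2 S=99.8240 intr=52.8060 cont=52.3018 V=52.8060[EX]; j=3 S=118.3300 intr=34.3000 cont=33.7959 V=34.3000[EX]; j=4 S=140.2667 intr=12.3633 cont=14.9723 V=14.9723[hold]; j=5 S=166.2702 intr=0.0000 cont=3.0924 V=3.0924[hold]; j=6 S=197.0943 intr=0.0000 cont=0.0000 V=0.0000[hold]  S*(6)=118.3300
k=5: j=0 S=77.3474 intr=75.2826 cont=74.7785 V=75.2826[EX]; j=1 S=91.6865 intr=60.9435 cont=60.4394 V=60.9435[EX]; j=2 S=108.6838 intr=43.9462 cont=43.4420 V=43.9462[EX]; j=3 S=128.8323 intr=23.7977 cont=24.5891 V=24.5891[hold]; j=4 S=152.7160 intr=0.0000 cont=9.0236 V=9.0236[hold]; j=5 S=181.0274 intr=0.0000 cont=1.5466 V=1.5466[hold]  S*(5)=108.6838
k=4: j=0 S=84.2123 intr=68.4177 cont=67.9136 V=68.4177[EX]; j=1 S=99.8240 intr=52.8060 cont=52.3018 V=52.8060[EX]; j=2 S=118.3300 intr=34.3000 cont=34.1889 V=34.3000[EX]; j=3 S=140.2667 intr=12.3633 cont=16.7785 V=16.7785[hold]; j=4 S=166.2702 intr=0.0000 cont=5.2809 V=5.2809[hold]  S*(4)=118.3300
k=3: j=0 S=91.6865 intr=60.9435 cont=60.4394 V=60.9435[EX]; j=1 S=108.6838 intr=43.9462 cont=43.4420 V=43.9462[EX]; j=2 S=128.8323 intr=23.7977 cont=25.4860 V=25.4860[hold]; j=3 S=152.7160 intr=0.0000 cont=11.0137 V=11.0137[hold]  S*(3)=108.6838
k=2: j=0 S=99.8240 intr=52.8060 cont=52.3018 V=52.8060[EX]; j=1 S=118.3300 intr=34.3000 cont=34.6342 V=34.6342[hold]; j=2 S=140.2667 intr=12.3633 cont=18.2153 V=18.2153[hold]  S*(2)=99.8240
k=1: j=0 S=108.6838 intr=43.9462 cont=43.6080 V=43.9462[EX]; j=1 S=128.8323 intr=23.7977 cont=26.3667 V=26.3667[hold]  S*(1)=108.6838
k=0: j=0 S=118.3300 intr=34.3000 cont=35.0716 V=35.0716[hold]  S*(0)=-

price = 35.0716
boundary = - 108.6838 99.8240 108.6838 118.3300 108.6838 118.3300 128.8323 140.2667
tree:
35.0716
43.9462 26.3667
52.8060 34.6342 18.2153
60.9435 43.9462 25.4860 11.0137
68.4177 52.8060 34.3000 16.7785 5.2809
75.2826 60.9435 43.9462 24.5891 9.0236 1.5466
81.5879 68.4177 52.8060 34.3000 14.9723 3.0924 0.0000
87.3792 75.2826 60.9435 43.9462 23.7977 6.1832 0.0000 0.0000
92.6984 81.5879 68.4177 52.8060 34.3000 12.3633 0.0000 0.0000 0.0000
97.5840 87.3792 75.2826 60.9435 43.9462 23.7977 0.0000 0.0000 0.0000 0.0000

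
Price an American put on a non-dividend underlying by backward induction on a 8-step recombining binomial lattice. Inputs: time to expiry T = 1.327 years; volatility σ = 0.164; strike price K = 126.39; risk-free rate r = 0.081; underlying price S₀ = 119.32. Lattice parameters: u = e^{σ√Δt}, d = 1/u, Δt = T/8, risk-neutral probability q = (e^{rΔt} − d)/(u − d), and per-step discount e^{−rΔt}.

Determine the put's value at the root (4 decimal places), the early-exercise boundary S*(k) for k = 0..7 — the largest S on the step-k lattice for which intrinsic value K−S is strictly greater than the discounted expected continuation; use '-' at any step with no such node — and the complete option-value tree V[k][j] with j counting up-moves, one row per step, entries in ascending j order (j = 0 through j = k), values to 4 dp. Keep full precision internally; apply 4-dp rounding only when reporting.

price = 8.8785
boundary = - 111.6105 104.3992 111.6105 104.3992 111.6105 104.3992 111.6105
tree:
8.8785
14.7795 4.8890
21.9908 8.6361 2.3384
28.7362 14.7795 4.4686 0.8782
35.0458 21.9908 8.2819 1.8612 0.1997
40.9477 28.7362 14.7795 3.8545 0.4871 0.0000
46.4683 35.0458 21.9908 7.7306 1.1883 0.0000 0.0000
51.6321 40.9477 28.7362 14.7795 2.8985 0.0000 0.0000 0.0000
56.4624 46.4683 35.0458 21.9908 7.0700 0.0000 0.0000 0.0000 0.0000

Δt=0.16587, u=1.06907, d=0.93539, q=0.58449, disc=e^(-rΔt)=0.98665
k=8 terminal: V=max(K-S,0) → 56.4624 46.4683 35.0458 21.9908 7.0700 0.0000 0.0000 0.0000 0.0000
k=7: j=0 S=74.7579 intr=51.6321 cont=49.9453 V=51.6321[EX]; j=1 S=85.4423 intr=40.9477 cont=39.2609 V=40.9477[EX]; j=2 S=97.6538 intr=28.7362 cont=27.0494 V=28.7362[EX]; j=3 S=111.6105 intr=14.7795 cont=13.0927 V=14.7795[EX]; j=4 S=127.5620 intr=0.0000 cont=2.8985 V=2.8985[hold]; j=5 S=145.7932 intr=0.0000 cont=0.0000 V=0.0000[hold]; j=6 S=166.6301 intr=0.0000 cont=0.0000 V=0.0000[hold]; j=7 S=190.4450 intr=0.0000 cont=0.0000 V=0.0000[hold]  S*(7)=111.6105
k=6: j=0 S=79.9217 intr=46.4683 cont=44.7815 V=46.4683[EX]; j=1 S=91.3442 intr=35.0458 cont=33.3590 V=35.0458[EX]; j=2 S=104.3992 intr=21.9908 cont=20.3040 V=21.9908[EX]; j=3 S=119.3200 intr=7.0700 cont=7.7306 V=7.7306[hold]; j=4 S=136.3733 intr=0.0000 cont=1.1883 V=1.1883[hold]; j=5 S=155.8639 intr=0.0000 cont=0.0000 V=0.0000[hold]; j=6 S=178.1401 intr=0.0000 cont=0.0000 V=0.0000[hold]  S*(6)=104.3992
k=5: j=0 S=85.4423 intr=40.9477 cont=39.2609 V=40.9477[EX]; j=1 S=97.6538 intr=28.7362 cont=27.0494 V=28.7362[EX]; j=2 S=111.6105 intr=14.7795 cont=13.4736 V=14.7795[EX]; j=3 S=127.5620 intr=0.0000 cont=3.8545 V=3.8545[hold]; j=4 S=145.7932 intr=0.0000 cont=0.4871 V=0.4871[hold]; j=5 S=166.6301 intr=0.0000 cont=0.0000 V=0.0000[hold]  S*(5)=111.6105
k=4: j=0 S=91.3442 intr=35.0458 cont=33.3590 V=35.0458[EX]; j=1 S=104.3992 intr=21.9908 cont=20.3040 V=21.9908[EX]; j=2 S=119.3200 intr=7.0700 cont=8.2819 V=8.2819[hold]; j=3 S=136.3733 intr=0.0000 cont=1.8612 V=1.8612[hold]; j=4 S=155.8639 intr=0.0000 cont=0.1997 V=0.1997[hold]  S*(4)=104.3992
k=3: j=0 S=97.6538 intr=28.7362 cont=27.0494 V=28.7362[EX]; j=1 S=111.6105 intr=14.7795 cont=13.7916 V=14.7795[EX]; j=2 S=127.5620 intr=0.0000 cont=4.4686 V=4.4686[hold]; j=3 S=145.7932 intr=0.0000 cont=0.8782 V=0.8782[hold]  S*(3)=111.6105
k=2: j=0 S=104.3992 intr=21.9908 cont=20.3040 V=21.9908[EX]; j=1 S=119.3200 intr=7.0700 cont=8.6361 V=8.6361[hold]; j=2 S=136.3733 intr=0.0000 cont=2.3384 V=2.3384[hold]  S*(2)=104.3992
k=1: j=0 S=111.6105 intr=14.7795 cont=13.9958 V=14.7795[EX]; j=1 S=127.5620 intr=0.0000 cont=4.8890 V=4.8890[hold]  S*(1)=111.6105
k=0: j=0 S=119.3200 intr=7.0700 cont=8.8785 V=8.8785[hold]  S*(0)=-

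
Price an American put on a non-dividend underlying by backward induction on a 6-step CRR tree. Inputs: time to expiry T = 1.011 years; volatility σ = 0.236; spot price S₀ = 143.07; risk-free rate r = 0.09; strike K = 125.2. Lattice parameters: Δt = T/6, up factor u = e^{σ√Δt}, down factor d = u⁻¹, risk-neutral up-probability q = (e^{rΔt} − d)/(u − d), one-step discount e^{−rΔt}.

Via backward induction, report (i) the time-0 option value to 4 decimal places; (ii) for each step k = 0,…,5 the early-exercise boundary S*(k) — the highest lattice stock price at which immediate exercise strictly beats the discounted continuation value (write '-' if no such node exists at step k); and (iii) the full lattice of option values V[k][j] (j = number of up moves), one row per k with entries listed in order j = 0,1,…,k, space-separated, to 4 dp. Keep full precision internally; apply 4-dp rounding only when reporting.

Δt=0.16850  u=1.10172  d=0.90767  q=0.55454  discount=0.98495
step 6 (expiry): payoffs max(K−S,0) = 45.1954 28.0910 7.3298 0.0000 0.0000 0.0000 0.0000
step 5: (k=5,j=0): S=88.1428, (K−S)⁺=37.0572, hold=35.1728 ⇒ V=37.0572 exercise | (k=5,j=1): S=106.9872, (K−S)⁺=18.2128, hold=16.3285 ⇒ V=18.2128 exercise | (k=5,j=2): S=129.8603, (K−S)⁺=0.0000, hold=3.2160 ⇒ V=3.2160 continue | (k=5,j=3): S=157.6235, (K−S)⁺=0.0000, hold=0.0000 ⇒ V=0.0000 continue | (k=5,j=4): S=191.3223, (K−S)⁺=0.0000, hold=0.0000 ⇒ V=0.0000 continue | (k=5,j=5): S=232.2256, (K−S)⁺=0.0000, hold=0.0000 ⇒ V=0.0000 continue  boundary S*=106.9872
step 4: (k=4,j=0): S=97.1090, (K−S)⁺=28.0910, hold=26.2067 ⇒ V=28.0910 exercise | (k=4,j=1): S=117.8702, (K−S)⁺=7.3298, hold=9.7475 ⇒ V=9.7475 continue | (k=4,j=2): S=143.0700, (K−S)⁺=0.0000, hold=1.4110 ⇒ V=1.4110 continue | (k=4,j=3): S=173.6574, (K−S)⁺=0.0000, hold=0.0000 ⇒ V=0.0000 continue | (k=4,j=4): S=210.7841, (K−S)⁺=0.0000, hold=0.0000 ⇒ V=0.0000 continue  boundary S*=97.1090
step 3: (k=3,j=0): S=106.9872, (K−S)⁺=18.2128, hold=17.6490 ⇒ V=18.2128 exercise | (k=3,j=1): S=129.8603, (K−S)⁺=0.0000, hold=5.0474 ⇒ V=5.0474 continue | (k=3,j=2): S=157.6235, (K−S)⁺=0.0000, hold=0.6191 ⇒ V=0.6191 continue | (k=3,j=3): S=191.3223, (K−S)⁺=0.0000, hold=0.0000 ⇒ V=0.0000 continue  boundary S*=106.9872
step 2: (k=2,j=0): S=117.8702, (K−S)⁺=7.3298, hold=10.7478 ⇒ V=10.7478 continue | (k=2,j=1): S=143.0700, (K−S)⁺=0.0000, hold=2.5527 ⇒ V=2.5527 continue | (k=2,j=2): S=173.6574, (K−S)⁺=0.0000, hold=0.2716 ⇒ V=0.2716 continue  boundary S*=-
step 1: (k=1,j=0): S=129.8603, (K−S)⁺=0.0000, hold=6.1099 ⇒ V=6.1099 continue | (k=1,j=1): S=157.6235, (K−S)⁺=0.0000, hold=1.2684 ⇒ V=1.2684 continue  boundary S*=-
step 0: (k=0,j=0): S=143.0700, (K−S)⁺=0.0000, hold=3.3735 ⇒ V=3.3735 continue  boundary S*=-

price = 3.3735
boundary = - - - 106.9872 97.1090 106.9872
tree:
3.3735
6.1099 1.2684
10.7478 2.5527 0.2716
18.2128 5.0474 0.6191 0.0000
28.0910 9.7475 1.4110 0.0000 0.0000
37.0572 18.2128 3.2160 0.0000 0.0000 0.0000
45.1954 28.0910 7.3298 0.0000 0.0000 0.0000 0.0000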